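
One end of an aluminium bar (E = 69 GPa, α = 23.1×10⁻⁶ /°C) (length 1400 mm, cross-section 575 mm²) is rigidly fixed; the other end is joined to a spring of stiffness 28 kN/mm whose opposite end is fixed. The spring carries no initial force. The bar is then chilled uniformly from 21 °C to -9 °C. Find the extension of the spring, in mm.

If the spring were absent the bar would shorten by αΔT L = 23.1×10⁻⁶ × 30 × 1400 = 0.9702 mm.
Let P be the tensile force in the spring. The bar extends elastically by PL/(AE) and the spring stretches by P/k; together these equal δ_free.
P [ L/(AE) + 1/k ] = δ_free → P [ 1400/(575×69×10³) + 1/(28×10³) ] = 0.9702.
P = 0.9702 / 7.1×10⁻⁵ = 13660 N.
Spring extension = P/k = 13660/(28×10³) = 0.488 mm.

δ ≈ 0.488 mm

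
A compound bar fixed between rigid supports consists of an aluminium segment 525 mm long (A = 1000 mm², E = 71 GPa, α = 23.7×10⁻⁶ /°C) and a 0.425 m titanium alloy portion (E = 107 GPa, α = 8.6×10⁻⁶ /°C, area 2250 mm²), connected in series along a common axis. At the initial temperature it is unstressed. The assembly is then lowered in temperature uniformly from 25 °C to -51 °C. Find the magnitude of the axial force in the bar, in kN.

Free thermal contraction of the whole bar: Σ αᵢΔT Lᵢ = 23.7×10⁻⁶×76×525 + 8.6×10⁻⁶×76×425 = 1.223 mm.
Since the ends are fixed, an axial force P builds up, equal in every segment, with P · Σ Lᵢ/(AᵢEᵢ) = δ_free.
Σ Lᵢ/(AᵢEᵢ) = 525/(1000×71×10³) + 425/(2250×107×10³) = 9.16×10⁻⁶ mm/N.
P = 1.223 / 9.16×10⁻⁶ = 133600 N = 133.6 kN, tensile.

P ≈ 134 kN (tensile)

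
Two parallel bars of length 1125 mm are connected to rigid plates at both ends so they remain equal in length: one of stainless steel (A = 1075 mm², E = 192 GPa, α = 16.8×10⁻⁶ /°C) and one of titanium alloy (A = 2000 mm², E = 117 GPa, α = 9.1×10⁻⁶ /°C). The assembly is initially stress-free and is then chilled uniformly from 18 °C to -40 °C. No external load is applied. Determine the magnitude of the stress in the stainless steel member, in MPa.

Equilibrium of a rigid end plate with no external load gives equal and opposite internal forces ±P in the two members. Since α_{stainless steel} > α_{titanium alloy}, cooling drives the stainless steel into tension and the titanium alloy into compression.
Setting the final lengths equal and cancelling L: (α₁ − α₂)ΔT = P/(A₁E₁) + P/(A₂E₂).
|α₁ − α₂|·ΔT = 7.7×10⁻⁶ × 58 = 0.0004466.
1/(A₁E₁) + 1/(A₂E₂) = 1/(1075×192×10³) + 1/(2000×117×10³) = 9.118×10⁻⁹ N⁻¹.
So P = 0.0004466 / 9.118×10⁻⁹ = 48.98 kN.
σ_{stainless steel} = P/A₁ = 48980/1075 = 45.56 MPa, tensile.

σ ≈ 45.6 MPa (tensile)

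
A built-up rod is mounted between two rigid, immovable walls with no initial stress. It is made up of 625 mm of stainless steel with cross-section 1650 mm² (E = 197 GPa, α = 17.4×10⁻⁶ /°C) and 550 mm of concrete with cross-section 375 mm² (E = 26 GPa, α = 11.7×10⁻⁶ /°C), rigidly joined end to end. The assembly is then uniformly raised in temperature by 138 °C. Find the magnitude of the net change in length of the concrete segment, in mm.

|ΔL| ≈ 1.42 mm

If the supports were absent, the total length change would be Σ αᵢΔT Lᵢ = 17.4×10⁻⁶×138×625 + 11.7×10⁻⁶×138×550 = 2.389 mm.
The rigid supports impose zero overall length change; the single axial force P common to all segments must satisfy P Σ Lᵢ/(AᵢEᵢ) = δ_free.
The series flexibility is Σ Lᵢ/(AᵢEᵢ) = 625/(1650×197×10³) + 550/(375×26×10³) = 5.833×10⁻⁵ mm/N.
Hence P = δ_free / Σ(L/AE) = 2.389/5.833×10⁻⁵ = 40.95 kN (compressive).
For the concrete segment, free thermal change = 11.7×10⁻⁶×138×550 = 0.888 mm and elastic change from P = 40950×550/(375×26×10³) = 2.31 mm; these oppose, so the net change is 1.42 mm (segment shortens).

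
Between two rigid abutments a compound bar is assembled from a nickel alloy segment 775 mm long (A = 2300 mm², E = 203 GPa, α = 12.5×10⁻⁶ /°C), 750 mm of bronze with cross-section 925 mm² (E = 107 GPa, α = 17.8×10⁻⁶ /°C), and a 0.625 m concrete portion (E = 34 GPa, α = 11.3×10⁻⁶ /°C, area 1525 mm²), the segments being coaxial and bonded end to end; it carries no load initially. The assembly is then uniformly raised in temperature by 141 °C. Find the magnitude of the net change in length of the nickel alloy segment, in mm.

|ΔL| ≈ 1.04 mm

With the walls removed the bar would change length by δ_free = Σ αᵢΔT Lᵢ = 12.5×10⁻⁶×141×775 + 17.8×10⁻⁶×141×750 + 11.3×10⁻⁶×141×625 = 4.244 mm.
The walls prevent any net length change, so an axial force P (same in every segment) develops. Compatibility: P · Σ Lᵢ/(AᵢEᵢ) = δ_free.
Σ Lᵢ/(AᵢEᵢ) = 775/(2300×203×10³) + 750/(925×107×10³) + 625/(1525×34×10³) = 2.129×10⁻⁵ mm/N.
Hence P = δ_free / Σ(L/AE) = 4.244/2.129×10⁻⁵ = 199.3 kN (compressive).
For the nickel alloy segment, free thermal change = 12.5×10⁻⁶×141×775 = 1.366 mm and elastic change from P = 199300×775/(2300×203×10³) = 0.3309 mm; these oppose, so the net change is 1.04 mm (segment lengthens).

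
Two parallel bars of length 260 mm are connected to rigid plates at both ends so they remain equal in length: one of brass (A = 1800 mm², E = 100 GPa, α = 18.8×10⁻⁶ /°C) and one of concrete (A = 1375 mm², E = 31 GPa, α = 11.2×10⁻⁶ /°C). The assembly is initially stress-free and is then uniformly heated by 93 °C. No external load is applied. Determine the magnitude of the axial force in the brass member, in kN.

Both members must finish at the same length. With the larger α, the brass tends to over-expand; the plates restrain it, putting the brass in compression and the concrete in tension. With no external load the two internal forces are equal and opposite, magnitude P.
Compatibility of the two members (thermal + elastic change equal): (α₁ − α₂)ΔT = P·[1/(A₁E₁) + 1/(A₂E₂)].
|α₁ − α₂|·ΔT = 7.6×10⁻⁶ × 93 = 0.0007068.
1/(A₁E₁) + 1/(A₂E₂) = 1/(1800×100×10³) + 1/(1375×31×10³) = 2.902×10⁻⁸ N⁻¹.
P = 0.0007068 / 2.902×10⁻⁸ = 24360 N = 24.36 kN.

P ≈ 24.4 kN (compressive in the brass)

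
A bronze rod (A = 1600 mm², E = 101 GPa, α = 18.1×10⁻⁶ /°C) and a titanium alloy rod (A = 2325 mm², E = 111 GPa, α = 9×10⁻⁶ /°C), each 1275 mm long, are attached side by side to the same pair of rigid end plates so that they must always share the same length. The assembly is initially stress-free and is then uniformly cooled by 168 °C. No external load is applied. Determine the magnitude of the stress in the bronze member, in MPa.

σ ≈ 95 MPa (tensile)

Equilibrium of a rigid end plate with no external load gives equal and opposite internal forces ±P in the two members. Since α_{bronze} > α_{titanium alloy}, cooling drives the bronze into tension and the titanium alloy into compression.
Setting the final lengths equal and cancelling L: (α₁ − α₂)ΔT = P/(A₁E₁) + P/(A₂E₂).
|α₁ − α₂|·ΔT = 9.1×10⁻⁶ × 168 = 0.001529.
1/(A₁E₁) + 1/(A₂E₂) = 1/(1600×101×10³) + 1/(2325×111×10³) = 1.006×10⁻⁸ N⁻¹.
P = 0.001529 / 1.006×10⁻⁸ = 151900 N = 151.9 kN.
σ_{bronze} = P/A₁ = 151900/1600 = 94.95 MPa, tensile.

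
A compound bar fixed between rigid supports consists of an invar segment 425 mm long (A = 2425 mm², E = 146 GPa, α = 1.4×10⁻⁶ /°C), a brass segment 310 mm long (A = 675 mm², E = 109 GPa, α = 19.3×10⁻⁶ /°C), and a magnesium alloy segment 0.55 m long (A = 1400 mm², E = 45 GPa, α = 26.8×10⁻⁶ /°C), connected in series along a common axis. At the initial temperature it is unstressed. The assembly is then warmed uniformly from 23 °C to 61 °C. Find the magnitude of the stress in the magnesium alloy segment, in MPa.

With the walls removed the bar would change length by δ_free = Σ αᵢΔT Lᵢ = 1.4×10⁻⁶×38×425 + 19.3×10⁻⁶×38×310 + 26.8×10⁻⁶×38×550 = 0.8101 mm.
Since the ends are fixed, an axial force P builds up, equal in every segment, with P · Σ Lᵢ/(AᵢEᵢ) = δ_free.
Σ Lᵢ/(AᵢEᵢ) = 425/(2425×146×10³) + 310/(675×109×10³) + 550/(1400×45×10³) = 1.414×10⁻⁵ mm/N.
Hence P = δ_free / Σ(L/AE) = 0.8101/1.414×10⁻⁵ = 57.27 kN (compressive).
σ_{magnesium alloy} = P / A = 57270 / 1400 = 40.91 MPa.

σ ≈ 40.9 MPa (compressive)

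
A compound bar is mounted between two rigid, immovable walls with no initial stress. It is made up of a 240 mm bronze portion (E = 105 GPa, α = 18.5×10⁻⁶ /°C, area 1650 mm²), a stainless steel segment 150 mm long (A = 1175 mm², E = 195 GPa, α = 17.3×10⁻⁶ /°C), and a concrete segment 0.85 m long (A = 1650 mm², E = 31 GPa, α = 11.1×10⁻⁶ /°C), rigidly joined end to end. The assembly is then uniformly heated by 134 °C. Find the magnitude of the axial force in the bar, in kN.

P ≈ 118 kN (compressive)

Free thermal expansion of the whole bar: Σ αᵢΔT Lᵢ = 18.5×10⁻⁶×134×240 + 17.3×10⁻⁶×134×150 + 11.1×10⁻⁶×134×850 = 2.207 mm.
The rigid supports impose zero overall length change; the single axial force P common to all segments must satisfy P Σ Lᵢ/(AᵢEᵢ) = δ_free.
Σ Lᵢ/(AᵢEᵢ) = 240/(1650×105×10³) + 150/(1175×195×10³) + 850/(1650×31×10³) = 1.866×10⁻⁵ mm/N.
So P = 2.207 / 1.866×10⁻⁵ = 118.3 kN, compressive.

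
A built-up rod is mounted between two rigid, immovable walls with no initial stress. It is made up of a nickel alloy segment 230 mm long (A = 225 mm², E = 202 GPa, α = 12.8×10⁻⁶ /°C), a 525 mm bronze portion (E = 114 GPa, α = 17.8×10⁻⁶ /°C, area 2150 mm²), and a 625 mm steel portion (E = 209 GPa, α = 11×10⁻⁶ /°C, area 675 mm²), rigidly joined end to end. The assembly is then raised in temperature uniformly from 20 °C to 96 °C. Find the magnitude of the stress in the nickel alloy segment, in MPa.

If the supports were absent, the total length change would be Σ αᵢΔT Lᵢ = 12.8×10⁻⁶×76×230 + 17.8×10⁻⁶×76×525 + 11×10⁻⁶×76×625 = 1.456 mm.
The rigid supports impose zero overall length change; the single axial force P common to all segments must satisfy P Σ Lᵢ/(AᵢEᵢ) = δ_free.
Σ Lᵢ/(AᵢEᵢ) = 230/(225×202×10³) + 525/(2150×114×10³) + 625/(675×209×10³) = 1.163×10⁻⁵ mm/N.
Hence P = δ_free / Σ(L/AE) = 1.456/1.163×10⁻⁵ = 125.2 kN (compressive).
σ_{nickel alloy} = P / A = 125200 / 225 = 556.5 MPa.

σ ≈ 556 MPa (compressive)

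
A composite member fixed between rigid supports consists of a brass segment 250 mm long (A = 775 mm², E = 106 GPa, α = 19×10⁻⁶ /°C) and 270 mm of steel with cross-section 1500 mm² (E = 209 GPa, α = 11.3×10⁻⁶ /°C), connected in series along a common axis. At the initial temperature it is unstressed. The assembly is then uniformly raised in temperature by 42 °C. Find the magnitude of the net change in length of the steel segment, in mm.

|ΔL| ≈ 0.0559 mm

If the supports were absent, the total length change would be Σ αᵢΔT Lᵢ = 19×10⁻⁶×42×250 + 11.3×10⁻⁶×42×270 = 0.3276 mm.
Since the ends are fixed, an axial force P builds up, equal in every segment, with P · Σ Lᵢ/(AᵢEᵢ) = δ_free.
The series flexibility is Σ Lᵢ/(AᵢEᵢ) = 250/(775×106×10³) + 270/(1500×209×10³) = 3.904×10⁻⁶ mm/N.
P = 0.3276 / 3.904×10⁻⁶ = 83910 N = 83.91 kN, compressive.
For the steel segment, free thermal change = 11.3×10⁻⁶×42×270 = 0.1281 mm and elastic change from P = 83910×270/(1500×209×10³) = 0.07227 mm; these oppose, so the net change is 0.0559 mm (segment lengthens).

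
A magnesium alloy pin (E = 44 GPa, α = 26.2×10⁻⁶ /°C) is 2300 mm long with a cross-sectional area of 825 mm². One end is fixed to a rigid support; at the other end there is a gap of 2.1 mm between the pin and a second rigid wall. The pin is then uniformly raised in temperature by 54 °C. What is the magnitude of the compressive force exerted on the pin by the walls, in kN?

P ≈ 18.2 kN

If the wall were absent the pin would grow by αΔT L = 26.2×10⁻⁶ × 54 × 2300 = 3.254 mm.
After closing the 2.1 mm clearance, 3.254 − 2.1 = 1.154 mm of expansion remains to be suppressed by the wall.
Compatibility: PL/(AE) = 1.154 mm, so σ = P/A = E × (1.154/2300) = 22.08 MPa.
P = σA = 22.08 × 825 = 18.21 kN.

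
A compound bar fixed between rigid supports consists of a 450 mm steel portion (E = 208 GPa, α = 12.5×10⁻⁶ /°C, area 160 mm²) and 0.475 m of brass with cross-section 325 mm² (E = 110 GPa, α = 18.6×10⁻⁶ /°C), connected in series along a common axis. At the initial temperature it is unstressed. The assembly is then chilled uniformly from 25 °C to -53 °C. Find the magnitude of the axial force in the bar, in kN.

If the supports were absent, the total length change would be Σ αᵢΔT Lᵢ = 12.5×10⁻⁶×78×450 + 18.6×10⁻⁶×78×475 = 1.128 mm.
The walls prevent any net length change, so an axial force P (same in every segment) develops. Compatibility: P · Σ Lᵢ/(AᵢEᵢ) = δ_free.
Σ Lᵢ/(AᵢEᵢ) = 450/(160×208×10³) + 475/(325×110×10³) = 2.681×10⁻⁵ mm/N.
Hence P = δ_free / Σ(L/AE) = 1.128/2.681×10⁻⁵ = 42.07 kN (tensile).

P ≈ 42.1 kN (tensile)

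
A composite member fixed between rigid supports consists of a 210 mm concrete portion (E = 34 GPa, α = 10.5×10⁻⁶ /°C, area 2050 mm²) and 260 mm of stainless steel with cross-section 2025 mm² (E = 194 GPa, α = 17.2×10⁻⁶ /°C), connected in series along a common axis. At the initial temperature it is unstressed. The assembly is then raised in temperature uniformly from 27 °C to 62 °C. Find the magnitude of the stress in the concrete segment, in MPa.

Free thermal expansion of the whole bar: Σ αᵢΔT Lᵢ = 10.5×10⁻⁶×35×210 + 17.2×10⁻⁶×35×260 = 0.2337 mm.
Since the ends are fixed, an axial force P builds up, equal in every segment, with P · Σ Lᵢ/(AᵢEᵢ) = δ_free.
Σ Lᵢ/(AᵢEᵢ) = 210/(2050×34×10³) + 260/(2025×194×10³) = 3.675×10⁻⁶ mm/N.
P = 0.2337 / 3.675×10⁻⁶ = 63590 N = 63.59 kN, compressive.
σ_{concrete} = P / A = 63590 / 2050 = 31.02 MPa.

σ ≈ 31 MPa (compressive)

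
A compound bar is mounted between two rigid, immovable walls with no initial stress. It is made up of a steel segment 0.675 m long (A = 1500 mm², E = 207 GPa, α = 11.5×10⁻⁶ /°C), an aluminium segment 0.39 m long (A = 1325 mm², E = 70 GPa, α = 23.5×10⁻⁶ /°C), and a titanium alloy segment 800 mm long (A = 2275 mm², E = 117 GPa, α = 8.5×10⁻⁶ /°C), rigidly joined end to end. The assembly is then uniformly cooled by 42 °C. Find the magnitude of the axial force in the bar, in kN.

P ≈ 106 kN (tensile)

With the walls removed the bar would change length by δ_free = Σ αᵢΔT Lᵢ = 11.5×10⁻⁶×42×675 + 23.5×10⁻⁶×42×390 + 8.5×10⁻⁶×42×800 = 0.9966 mm.
Since the ends are fixed, an axial force P builds up, equal in every segment, with P · Σ Lᵢ/(AᵢEᵢ) = δ_free.
Σ Lᵢ/(AᵢEᵢ) = 675/(1500×207×10³) + 390/(1325×70×10³) + 800/(2275×117×10³) = 9.384×10⁻⁶ mm/N.
P = 0.9966 / 9.384×10⁻⁶ = 106200 N = 106.2 kN, tensile.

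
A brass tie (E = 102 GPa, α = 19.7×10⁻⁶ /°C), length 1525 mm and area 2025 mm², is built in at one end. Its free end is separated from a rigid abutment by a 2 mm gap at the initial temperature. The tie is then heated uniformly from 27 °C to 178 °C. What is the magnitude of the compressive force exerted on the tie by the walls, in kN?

P ≈ 344 kN

Unrestrained expansion: δ_free = αΔT L = 19.7×10⁻⁶ × 151 × 1525 = 4.536 mm.
The gap closes (δ_free > 2 mm) and the wall then resists a further 4.536 − 2 = 2.536 mm of expansion.
Compatibility: PL/(AE) = 2.536 mm, so σ = P/A = E × (2.536/1525) = 169.6 MPa.
Force on the wall = σA = 169.6 × 2025 mm² = 343.5 kN.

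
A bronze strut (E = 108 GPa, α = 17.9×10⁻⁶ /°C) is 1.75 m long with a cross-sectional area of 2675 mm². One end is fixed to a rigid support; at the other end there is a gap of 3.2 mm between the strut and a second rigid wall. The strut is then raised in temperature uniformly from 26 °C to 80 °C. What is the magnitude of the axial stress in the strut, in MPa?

Free thermal elongation = αΔT L = 17.9×10⁻⁶ × 54 × 1750 = 1.692 mm.
Since δ_free = 1.69 mm is less than the 3.2 mm gap, the strut never touches the wall. No axial force develops.

σ ≈ 0 MPa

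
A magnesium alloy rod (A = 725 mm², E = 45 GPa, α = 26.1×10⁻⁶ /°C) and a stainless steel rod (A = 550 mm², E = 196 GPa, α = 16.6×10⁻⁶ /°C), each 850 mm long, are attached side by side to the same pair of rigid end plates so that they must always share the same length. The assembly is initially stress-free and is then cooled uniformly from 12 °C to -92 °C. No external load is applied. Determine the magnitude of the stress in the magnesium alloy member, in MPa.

The magnesium alloy has the larger α, so on cooling it would change length more than the stainless steel if both were free. The rigid plates force a common final length, so the magnesium alloy is put into tension and the stainless steel into compression, with equal and opposite forces P (no external load).
Equating the net (thermal + elastic) strains gives |α₁ − α₂|·ΔT = P·[1/(A₁E₁) + 1/(A₂E₂)].
|α₁ − α₂|·ΔT = 9.5×10⁻⁶ × 104 = 0.000988.
1/(A₁E₁) + 1/(A₂E₂) = 1/(725×45×10³) + 1/(550×196×10³) = 3.993×10⁻⁸ N⁻¹.
P = 0.000988 / 3.993×10⁻⁸ = 24740 N = 24.74 kN.
σ_{magnesium alloy} = P/A₁ = 24740/725 = 34.13 MPa, tensile.

σ ≈ 34.1 MPa (tensile)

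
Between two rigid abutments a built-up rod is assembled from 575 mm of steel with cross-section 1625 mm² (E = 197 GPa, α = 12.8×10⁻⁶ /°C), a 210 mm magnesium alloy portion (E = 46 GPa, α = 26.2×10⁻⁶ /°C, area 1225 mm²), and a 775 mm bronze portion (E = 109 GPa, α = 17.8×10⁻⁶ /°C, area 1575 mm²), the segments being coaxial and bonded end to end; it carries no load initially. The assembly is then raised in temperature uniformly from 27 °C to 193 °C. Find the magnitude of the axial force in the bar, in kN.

P ≈ 441 kN (compressive)

If the supports were absent, the total length change would be Σ αᵢΔT Lᵢ = 12.8×10⁻⁶×166×575 + 26.2×10⁻⁶×166×210 + 17.8×10⁻⁶×166×775 = 4.425 mm.
The rigid supports impose zero overall length change; the single axial force P common to all segments must satisfy P Σ Lᵢ/(AᵢEᵢ) = δ_free.
Σ Lᵢ/(AᵢEᵢ) = 575/(1625×197×10³) + 210/(1225×46×10³) + 775/(1575×109×10³) = 1.004×10⁻⁵ mm/N.
So P = 4.425 / 1.004×10⁻⁵ = 440.9 kN, compressive.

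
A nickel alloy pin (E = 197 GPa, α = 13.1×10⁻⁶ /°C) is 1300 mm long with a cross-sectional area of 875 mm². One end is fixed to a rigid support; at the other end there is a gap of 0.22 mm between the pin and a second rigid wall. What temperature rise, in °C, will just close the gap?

Contact occurs when the free expansion equals the gap: αΔT L = 0.22 mm.
ΔT = 0.22 / (13.1×10⁻⁶ × 1300) = 12.92 °C.

ΔT ≈ 12.9 °C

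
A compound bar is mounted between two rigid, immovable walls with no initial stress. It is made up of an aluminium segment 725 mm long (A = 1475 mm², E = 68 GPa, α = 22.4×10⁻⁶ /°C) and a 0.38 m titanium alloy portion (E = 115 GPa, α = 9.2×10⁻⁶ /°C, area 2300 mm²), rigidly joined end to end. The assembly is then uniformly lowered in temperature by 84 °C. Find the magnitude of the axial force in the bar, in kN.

With the walls removed the bar would change length by δ_free = Σ αᵢΔT Lᵢ = 22.4×10⁻⁶×84×725 + 9.2×10⁻⁶×84×380 = 1.658 mm.
The walls prevent any net length change, so an axial force P (same in every segment) develops. Compatibility: P · Σ Lᵢ/(AᵢEᵢ) = δ_free.
The series flexibility is Σ Lᵢ/(AᵢEᵢ) = 725/(1475×68×10³) + 380/(2300×115×10³) = 8.665×10⁻⁶ mm/N.
So P = 1.658 / 8.665×10⁻⁶ = 191.3 kN, tensile.

P ≈ 191 kN (tensile)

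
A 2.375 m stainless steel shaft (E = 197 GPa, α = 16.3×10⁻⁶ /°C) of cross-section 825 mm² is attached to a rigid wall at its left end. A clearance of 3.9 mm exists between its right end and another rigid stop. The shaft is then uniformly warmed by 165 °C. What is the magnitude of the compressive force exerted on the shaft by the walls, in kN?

P ≈ 170 kN

Free thermal elongation = αΔT L = 16.3×10⁻⁶ × 165 × 2375 = 6.388 mm.
After closing the 3.9 mm clearance, 6.388 − 3.9 = 2.488 mm of expansion remains to be suppressed by the wall.
So σ = E(δ_free − g)/L = 197×10³ × 2.488/2375 = 206.3 MPa.
Force on the wall = σA = 206.3 × 825 mm² = 170.2 kN.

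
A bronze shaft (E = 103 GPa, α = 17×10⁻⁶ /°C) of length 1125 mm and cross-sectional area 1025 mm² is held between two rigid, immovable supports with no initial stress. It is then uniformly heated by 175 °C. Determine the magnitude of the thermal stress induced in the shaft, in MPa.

With length fixed, the mechanical strain must cancel the thermal strain αΔT = 17×10⁻⁶ × 175 = 2975×10⁻⁶.
The stress required to suppress this strain is σ = Eε = 103×10³ × 2975×10⁻⁶ = 306.4 MPa, compressive since the shaft is trying to expand.

σ ≈ 306 MPa (compressive)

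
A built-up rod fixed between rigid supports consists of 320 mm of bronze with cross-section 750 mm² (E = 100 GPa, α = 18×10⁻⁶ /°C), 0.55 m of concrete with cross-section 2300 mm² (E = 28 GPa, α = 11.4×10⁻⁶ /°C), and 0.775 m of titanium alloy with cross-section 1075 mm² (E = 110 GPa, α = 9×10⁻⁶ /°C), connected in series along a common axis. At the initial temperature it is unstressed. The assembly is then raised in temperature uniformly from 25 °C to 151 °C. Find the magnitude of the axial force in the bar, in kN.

P ≈ 124 kN (compressive)

Free thermal expansion of the whole bar: Σ αᵢΔT Lᵢ = 18×10⁻⁶×126×320 + 11.4×10⁻⁶×126×550 + 9×10⁻⁶×126×775 = 2.395 mm.
Since the ends are fixed, an axial force P builds up, equal in every segment, with P · Σ Lᵢ/(AᵢEᵢ) = δ_free.
Σ Lᵢ/(AᵢEᵢ) = 320/(750×100×10³) + 550/(2300×28×10³) + 775/(1075×110×10³) = 1.936×10⁻⁵ mm/N.
Hence P = δ_free / Σ(L/AE) = 2.395/1.936×10⁻⁵ = 123.7 kN (compressive).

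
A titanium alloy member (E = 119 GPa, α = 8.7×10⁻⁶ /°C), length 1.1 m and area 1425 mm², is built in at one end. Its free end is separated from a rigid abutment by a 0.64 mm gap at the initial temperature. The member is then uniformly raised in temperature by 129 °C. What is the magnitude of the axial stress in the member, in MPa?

σ ≈ 64.3 MPa (compressive)

Free thermal elongation = αΔT L = 8.7×10⁻⁶ × 129 × 1100 = 1.235 mm.
This exceeds the 0.64 mm gap, so the wall pushes back. The portion of expansion that must be recovered elastically is δ_free − gap = 1.235 − 0.64 = 0.5945 mm.
Compatibility: PL/(AE) = 0.5945 mm, so σ = P/A = E × (0.5945/1100) = 64.32 MPa.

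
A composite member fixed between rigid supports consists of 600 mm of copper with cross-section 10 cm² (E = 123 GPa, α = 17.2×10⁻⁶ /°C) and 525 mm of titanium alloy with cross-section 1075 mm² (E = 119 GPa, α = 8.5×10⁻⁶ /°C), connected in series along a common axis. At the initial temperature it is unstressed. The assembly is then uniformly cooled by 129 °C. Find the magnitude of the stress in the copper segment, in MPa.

σ ≈ 212 MPa (tensile)

Free thermal contraction of the whole bar: Σ αᵢΔT Lᵢ = 17.2×10⁻⁶×129×600 + 8.5×10⁻⁶×129×525 = 1.907 mm.
The rigid supports impose zero overall length change; the single axial force P common to all segments must satisfy P Σ Lᵢ/(AᵢEᵢ) = δ_free.
Σ Lᵢ/(AᵢEᵢ) = 600/(1000×123×10³) + 525/(1075×119×10³) = 8.982×10⁻⁶ mm/N.
So P = 1.907 / 8.982×10⁻⁶ = 212.3 kN, tensile.
σ_{copper} = P / A = 212300 / 1000 = 212.3 MPa.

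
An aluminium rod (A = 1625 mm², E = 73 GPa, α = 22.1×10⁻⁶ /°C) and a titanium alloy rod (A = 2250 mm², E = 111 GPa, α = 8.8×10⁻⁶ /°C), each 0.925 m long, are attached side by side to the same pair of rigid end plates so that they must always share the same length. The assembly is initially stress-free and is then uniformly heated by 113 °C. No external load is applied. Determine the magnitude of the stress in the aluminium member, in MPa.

Both members must finish at the same length. With the larger α, the aluminium tends to over-expand; the plates restrain it, putting the aluminium in compression and the titanium alloy in tension. With no external load the two internal forces are equal and opposite, magnitude P.
Setting the final lengths equal and cancelling L: (α₁ − α₂)ΔT = P/(A₁E₁) + P/(A₂E₂).
|α₁ − α₂|·ΔT = 13.3×10⁻⁶ × 113 = 0.001503.
1/(A₁E₁) + 1/(A₂E₂) = 1/(1625×73×10³) + 1/(2250×111×10³) = 1.243×10⁻⁸ N⁻¹.
P = 0.001503 / 1.243×10⁻⁸ = 120900 N = 120.9 kN.
σ_{aluminium} = P/A₁ = 120900/1625 = 74.38 MPa, compressive.

σ ≈ 74.4 MPa (compressive)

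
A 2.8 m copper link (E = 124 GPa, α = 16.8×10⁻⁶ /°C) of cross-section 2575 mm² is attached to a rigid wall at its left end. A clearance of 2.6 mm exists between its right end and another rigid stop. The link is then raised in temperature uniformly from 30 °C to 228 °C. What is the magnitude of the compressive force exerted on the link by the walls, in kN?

If the wall were absent the link would grow by αΔT L = 16.8×10⁻⁶ × 198 × 2800 = 9.314 mm.
This exceeds the 2.6 mm gap, so the wall pushes back. The portion of expansion that must be recovered elastically is δ_free − gap = 9.314 − 2.6 = 6.714 mm.
That suppressed elongation corresponds to σ = E·Δ/L = 124×10³ × 6.714/2800 = 297.3 MPa.
Force on the wall = σA = 297.3 × 2575 mm² = 765.6 kN.

P ≈ 766 kN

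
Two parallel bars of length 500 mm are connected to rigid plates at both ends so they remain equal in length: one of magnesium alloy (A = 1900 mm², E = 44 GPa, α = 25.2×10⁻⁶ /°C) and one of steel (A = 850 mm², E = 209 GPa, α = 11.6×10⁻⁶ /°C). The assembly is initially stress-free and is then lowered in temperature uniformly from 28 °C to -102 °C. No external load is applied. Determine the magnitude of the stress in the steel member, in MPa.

σ ≈ 118 MPa (compressive)

Equilibrium of a rigid end plate with no external load gives equal and opposite internal forces ±P in the two members. Since α_{magnesium alloy} > α_{steel}, cooling drives the magnesium alloy into tension and the steel into compression.
Compatibility of the two members (thermal + elastic change equal): (α₁ − α₂)ΔT = P·[1/(A₁E₁) + 1/(A₂E₂)].
|α₁ − α₂|·ΔT = 13.6×10⁻⁶ × 130 = 0.001768.
1/(A₁E₁) + 1/(A₂E₂) = 1/(1900×44×10³) + 1/(850×209×10³) = 1.759×10⁻⁸ N⁻¹.
So P = 0.001768 / 1.759×10⁻⁸ = 100.5 kN.
σ_{steel} = P/A₂ = 100500/850 = 118.2 MPa, compressive.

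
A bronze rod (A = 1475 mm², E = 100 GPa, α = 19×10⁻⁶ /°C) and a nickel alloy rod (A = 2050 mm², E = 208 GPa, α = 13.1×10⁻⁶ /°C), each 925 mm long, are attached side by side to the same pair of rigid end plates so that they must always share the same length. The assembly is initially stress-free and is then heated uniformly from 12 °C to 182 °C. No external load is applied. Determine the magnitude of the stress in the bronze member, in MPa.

Both members must finish at the same length. With the larger α, the bronze tends to over-expand; the plates restrain it, putting the bronze in compression and the nickel alloy in tension. With no external load the two internal forces are equal and opposite, magnitude P.
Equating the net (thermal + elastic) strains gives |α₁ − α₂|·ΔT = P·[1/(A₁E₁) + 1/(A₂E₂)].
|α₁ − α₂|·ΔT = 5.9×10⁻⁶ × 170 = 0.001003.
1/(A₁E₁) + 1/(A₂E₂) = 1/(1475×100×10³) + 1/(2050×208×10³) = 9.125×10⁻⁹ N⁻¹.
So P = 0.001003 / 9.125×10⁻⁹ = 109.9 kN.
σ_{bronze} = P/A₁ = 109900/1475 = 74.52 MPa, compressive.

σ ≈ 74.5 MPa (compressive)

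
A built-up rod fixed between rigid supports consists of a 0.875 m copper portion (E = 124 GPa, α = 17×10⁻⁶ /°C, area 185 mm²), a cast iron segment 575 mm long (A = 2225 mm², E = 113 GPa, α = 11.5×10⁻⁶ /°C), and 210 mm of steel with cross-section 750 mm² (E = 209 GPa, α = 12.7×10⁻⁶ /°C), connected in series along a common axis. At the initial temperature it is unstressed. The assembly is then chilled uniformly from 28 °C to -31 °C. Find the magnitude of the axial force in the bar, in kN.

Free thermal contraction of the whole bar: Σ αᵢΔT Lᵢ = 17×10⁻⁶×59×875 + 11.5×10⁻⁶×59×575 + 12.7×10⁻⁶×59×210 = 1.425 mm.
The rigid supports impose zero overall length change; the single axial force P common to all segments must satisfy P Σ Lᵢ/(AᵢEᵢ) = δ_free.
The series flexibility is Σ Lᵢ/(AᵢEᵢ) = 875/(185×124×10³) + 575/(2225×113×10³) + 210/(750×209×10³) = 4.177×10⁻⁵ mm/N.
Hence P = δ_free / Σ(L/AE) = 1.425/4.177×10⁻⁵ = 34.12 kN (tensile).

P ≈ 34.1 kN (tensile)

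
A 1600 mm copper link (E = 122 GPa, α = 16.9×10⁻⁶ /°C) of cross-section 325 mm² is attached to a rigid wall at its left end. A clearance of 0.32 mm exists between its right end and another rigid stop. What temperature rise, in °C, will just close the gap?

Contact occurs when the free expansion equals the gap: αΔT L = 0.32 mm.
So ΔT = g/(αL) = 0.32/(16.9×10⁻⁶ × 1600) = 11.83 °C.

ΔT ≈ 11.8 °C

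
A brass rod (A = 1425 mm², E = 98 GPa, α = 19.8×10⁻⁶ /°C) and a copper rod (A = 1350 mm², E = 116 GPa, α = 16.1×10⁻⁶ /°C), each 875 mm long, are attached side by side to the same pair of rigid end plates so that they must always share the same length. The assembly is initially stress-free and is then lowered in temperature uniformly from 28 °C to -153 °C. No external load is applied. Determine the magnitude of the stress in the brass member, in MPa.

σ ≈ 34.7 MPa (tensile)

Both members must finish at the same length. With the larger α, the brass tends to over-contract; the plates restrain it, putting the brass in tension and the copper in compression. With no external load the two internal forces are equal and opposite, magnitude P.
Equating the net (thermal + elastic) strains gives |α₁ − α₂|·ΔT = P·[1/(A₁E₁) + 1/(A₂E₂)].
|α₁ − α₂|·ΔT = 3.7×10⁻⁶ × 181 = 0.0006697.
1/(A₁E₁) + 1/(A₂E₂) = 1/(1425×98×10³) + 1/(1350×116×10³) = 1.355×10⁻⁸ N⁻¹.
So P = 0.0006697 / 1.355×10⁻⁸ = 49.44 kN.
σ_{brass} = P/A₁ = 49440/1425 = 34.69 MPa, tensile.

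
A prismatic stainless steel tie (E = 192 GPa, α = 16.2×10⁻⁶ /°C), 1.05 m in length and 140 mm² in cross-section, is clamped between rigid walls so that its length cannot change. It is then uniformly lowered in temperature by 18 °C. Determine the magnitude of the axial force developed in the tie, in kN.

With zero net strain, σ = E·αΔT = 192 GPa × 16.2×10⁻⁶ × 18 = 55.99 MPa.
Then P = σA = 55.99 × 140 mm² = 7.838 kN, tensile.

P ≈ 7.84 kN (tensile)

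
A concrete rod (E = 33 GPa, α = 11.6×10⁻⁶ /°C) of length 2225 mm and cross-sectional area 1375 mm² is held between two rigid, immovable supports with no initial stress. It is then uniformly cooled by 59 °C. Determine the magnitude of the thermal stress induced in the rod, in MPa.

σ ≈ 22.6 MPa (tensile)

Because both ends are immovable the net strain is zero, and the suppressed thermal strain is αΔT = 11.6×10⁻⁶ × 59 = 684.4×10⁻⁶.
Hence σ = E·αΔT = 33×10³ × 684.4×10⁻⁶ = 22.59 MPa, tensile.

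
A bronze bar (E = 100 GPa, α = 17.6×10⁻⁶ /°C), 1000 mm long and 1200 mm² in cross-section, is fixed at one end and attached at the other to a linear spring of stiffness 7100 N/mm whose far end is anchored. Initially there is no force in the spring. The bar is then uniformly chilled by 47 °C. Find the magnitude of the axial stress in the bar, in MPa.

σ ≈ 4.62 MPa (tensile)

Free thermal contraction: δ_free = αΔT L = 17.6×10⁻⁶ × 47 × 1000 = 0.8272 mm.
Let P be the tensile force in the spring. The bar extends elastically by PL/(AE) and the spring stretches by P/k; together these equal δ_free.
P [ L/(AE) + 1/k ] = δ_free → P [ 1000/(1200×100×10³) + 1/(7100) ] = 0.8272.
P = 0.8272 / 0.0001492 = 5545 N.
σ = P/A = 5545/1200 = 4.621 MPa.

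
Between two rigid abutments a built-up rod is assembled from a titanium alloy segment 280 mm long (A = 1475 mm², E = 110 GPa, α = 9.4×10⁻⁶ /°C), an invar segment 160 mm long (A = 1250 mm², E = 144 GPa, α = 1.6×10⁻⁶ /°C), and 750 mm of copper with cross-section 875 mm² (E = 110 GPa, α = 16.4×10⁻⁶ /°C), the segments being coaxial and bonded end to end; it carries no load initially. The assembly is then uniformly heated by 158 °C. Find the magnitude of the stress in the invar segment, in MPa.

Free thermal expansion of the whole bar: Σ αᵢΔT Lᵢ = 9.4×10⁻⁶×158×280 + 1.6×10⁻⁶×158×160 + 16.4×10⁻⁶×158×750 = 2.4 mm.
The walls prevent any net length change, so an axial force P (same in every segment) develops. Compatibility: P · Σ Lᵢ/(AᵢEᵢ) = δ_free.
The series flexibility is Σ Lᵢ/(AᵢEᵢ) = 280/(1475×110×10³) + 160/(1250×144×10³) + 750/(875×110×10³) = 1.041×10⁻⁵ mm/N.
Hence P = δ_free / Σ(L/AE) = 2.4/1.041×10⁻⁵ = 230.6 kN (compressive).
σ_{invar} = P / A = 230600 / 1250 = 184.5 MPa.

σ ≈ 184 MPa (compressive)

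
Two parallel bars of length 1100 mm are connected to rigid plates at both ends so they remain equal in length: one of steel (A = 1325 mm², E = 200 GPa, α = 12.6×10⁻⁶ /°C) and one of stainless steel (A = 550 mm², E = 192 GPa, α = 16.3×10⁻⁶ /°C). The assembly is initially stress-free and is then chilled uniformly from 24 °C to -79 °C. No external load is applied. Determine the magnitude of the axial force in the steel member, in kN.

P ≈ 28.8 kN (compressive in the steel)

Both members must finish at the same length. With the larger α, the stainless steel tends to over-contract; the plates restrain it, putting the stainless steel in tension and the steel in compression. With no external load the two internal forces are equal and opposite, magnitude P.
Compatibility of the two members (thermal + elastic change equal): (α₁ − α₂)ΔT = P·[1/(A₁E₁) + 1/(A₂E₂)].
|α₁ − α₂|·ΔT = 3.7×10⁻⁶ × 103 = 0.0003811.
1/(A₁E₁) + 1/(A₂E₂) = 1/(1325×200×10³) + 1/(550×192×10³) = 1.324×10⁻⁸ N⁻¹.
P = 0.0003811 / 1.324×10⁻⁸ = 28780 N = 28.78 kN.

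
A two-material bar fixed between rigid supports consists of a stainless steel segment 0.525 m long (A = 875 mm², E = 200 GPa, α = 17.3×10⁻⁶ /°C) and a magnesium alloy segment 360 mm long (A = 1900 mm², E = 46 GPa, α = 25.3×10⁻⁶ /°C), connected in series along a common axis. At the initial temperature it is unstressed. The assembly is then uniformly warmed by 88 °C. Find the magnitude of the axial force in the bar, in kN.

If the supports were absent, the total length change would be Σ αᵢΔT Lᵢ = 17.3×10⁻⁶×88×525 + 25.3×10⁻⁶×88×360 = 1.601 mm.
The walls prevent any net length change, so an axial force P (same in every segment) develops. Compatibility: P · Σ Lᵢ/(AᵢEᵢ) = δ_free.
Σ Lᵢ/(AᵢEᵢ) = 525/(875×200×10³) + 360/(1900×46×10³) = 7.119×10⁻⁶ mm/N.
P = 1.601 / 7.119×10⁻⁶ = 224900 N = 224.9 kN, compressive.

P ≈ 225 kN (compressive)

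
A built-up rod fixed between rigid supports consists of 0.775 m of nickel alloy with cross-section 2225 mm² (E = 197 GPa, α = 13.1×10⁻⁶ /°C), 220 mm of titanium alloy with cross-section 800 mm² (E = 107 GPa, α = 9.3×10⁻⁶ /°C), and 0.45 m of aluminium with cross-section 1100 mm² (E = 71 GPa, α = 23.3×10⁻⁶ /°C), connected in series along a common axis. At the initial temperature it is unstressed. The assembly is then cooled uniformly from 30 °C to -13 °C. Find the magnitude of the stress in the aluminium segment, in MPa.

σ ≈ 87.8 MPa (tensile)

If the supports were absent, the total length change would be Σ αᵢΔT Lᵢ = 13.1×10⁻⁶×43×775 + 9.3×10⁻⁶×43×220 + 23.3×10⁻⁶×43×450 = 0.9754 mm.
The rigid supports impose zero overall length change; the single axial force P common to all segments must satisfy P Σ Lᵢ/(AᵢEᵢ) = δ_free.
The series flexibility is Σ Lᵢ/(AᵢEᵢ) = 775/(2225×197×10³) + 220/(800×107×10³) + 450/(1100×71×10³) = 1.01×10⁻⁵ mm/N.
Hence P = δ_free / Σ(L/AE) = 0.9754/1.01×10⁻⁵ = 96.57 kN (tensile).
σ_{aluminium} = P / A = 96570 / 1100 = 87.79 MPa.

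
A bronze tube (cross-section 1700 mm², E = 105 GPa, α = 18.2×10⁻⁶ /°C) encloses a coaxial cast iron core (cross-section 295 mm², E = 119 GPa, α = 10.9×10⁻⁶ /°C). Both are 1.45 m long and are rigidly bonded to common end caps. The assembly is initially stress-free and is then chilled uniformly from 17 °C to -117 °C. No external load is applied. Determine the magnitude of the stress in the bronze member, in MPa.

Both members must finish at the same length. With the larger α, the bronze tends to over-contract; the plates restrain it, putting the bronze in tension and the cast iron in compression. With no external load the two internal forces are equal and opposite, magnitude P.
Setting the final lengths equal and cancelling L: (α₁ − α₂)ΔT = P/(A₁E₁) + P/(A₂E₂).
|α₁ − α₂|·ΔT = 7.3×10⁻⁶ × 134 = 0.0009782.
1/(A₁E₁) + 1/(A₂E₂) = 1/(1700×105×10³) + 1/(295×119×10³) = 3.409×10⁻⁸ N⁻¹.
So P = 0.0009782 / 3.409×10⁻⁸ = 28.7 kN.
σ_{bronze} = P/A₁ = 28700/1700 = 16.88 MPa, tensile.

σ ≈ 16.9 MPa (tensile)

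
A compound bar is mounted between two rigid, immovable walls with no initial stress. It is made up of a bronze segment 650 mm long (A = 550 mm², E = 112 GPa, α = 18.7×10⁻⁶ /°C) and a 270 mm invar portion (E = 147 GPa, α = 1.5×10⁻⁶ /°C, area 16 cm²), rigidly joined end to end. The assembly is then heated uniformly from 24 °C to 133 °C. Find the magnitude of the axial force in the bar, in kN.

P ≈ 117 kN (compressive)

With the walls removed the bar would change length by δ_free = Σ αᵢΔT Lᵢ = 18.7×10⁻⁶×109×650 + 1.5×10⁻⁶×109×270 = 1.369 mm.
Since the ends are fixed, an axial force P builds up, equal in every segment, with P · Σ Lᵢ/(AᵢEᵢ) = δ_free.
The series flexibility is Σ Lᵢ/(AᵢEᵢ) = 650/(550×112×10³) + 270/(1600×147×10³) = 1.17×10⁻⁵ mm/N.
Hence P = δ_free / Σ(L/AE) = 1.369/1.17×10⁻⁵ = 117 kN (compressive).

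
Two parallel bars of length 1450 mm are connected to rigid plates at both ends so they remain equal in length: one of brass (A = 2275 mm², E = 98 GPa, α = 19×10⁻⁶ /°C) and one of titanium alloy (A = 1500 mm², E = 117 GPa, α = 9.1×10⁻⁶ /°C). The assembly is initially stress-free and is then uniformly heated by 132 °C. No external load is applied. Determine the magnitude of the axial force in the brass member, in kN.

P ≈ 128 kN (compressive in the brass)

Both members must finish at the same length. With the larger α, the brass tends to over-expand; the plates restrain it, putting the brass in compression and the titanium alloy in tension. With no external load the two internal forces are equal and opposite, magnitude P.
Compatibility of the two members (thermal + elastic change equal): (α₁ − α₂)ΔT = P·[1/(A₁E₁) + 1/(A₂E₂)].
|α₁ − α₂|·ΔT = 9.9×10⁻⁶ × 132 = 0.001307.
1/(A₁E₁) + 1/(A₂E₂) = 1/(2275×98×10³) + 1/(1500×117×10³) = 1.018×10⁻⁸ N⁻¹.
So P = 0.001307 / 1.018×10⁻⁸ = 128.3 kN.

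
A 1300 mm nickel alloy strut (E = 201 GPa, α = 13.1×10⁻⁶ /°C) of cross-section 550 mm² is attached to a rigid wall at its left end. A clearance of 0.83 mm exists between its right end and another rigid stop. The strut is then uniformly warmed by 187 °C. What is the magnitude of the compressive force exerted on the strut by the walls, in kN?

If the wall were absent the strut would grow by αΔT L = 13.1×10⁻⁶ × 187 × 1300 = 3.185 mm.
The gap closes (δ_free > 0.83 mm) and the wall then resists a further 3.185 − 0.83 = 2.355 mm of expansion.
That suppressed elongation corresponds to σ = E·Δ/L = 201×10³ × 2.355/1300 = 364.1 MPa.
Force on the wall = σA = 364.1 × 550 mm² = 200.2 kN.

P ≈ 200 kN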